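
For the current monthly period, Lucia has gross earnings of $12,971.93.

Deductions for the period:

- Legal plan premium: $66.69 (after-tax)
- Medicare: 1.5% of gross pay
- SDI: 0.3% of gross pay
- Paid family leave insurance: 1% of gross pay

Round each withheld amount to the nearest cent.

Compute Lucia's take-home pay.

SDI: $12,971.93 × 0.003 = $38.92
Medicare: $12,971.93 × 0.015 = $194.58
Paid family leave insurance: $12,971.93 × 0.01 = $129.72
Legal plan premium: $66.69
Total deductions = $38.92 + $194.58 + $129.72 + $66.69 = $429.91
Net pay = $12,971.93 − $429.91 = $12,542.02

$12,542.02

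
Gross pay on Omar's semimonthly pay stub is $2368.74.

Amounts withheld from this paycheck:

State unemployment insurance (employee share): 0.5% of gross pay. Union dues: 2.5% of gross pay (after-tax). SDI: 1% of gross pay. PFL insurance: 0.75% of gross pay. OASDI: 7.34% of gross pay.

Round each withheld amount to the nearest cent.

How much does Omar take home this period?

PFL insurance: $2368.74 × 0.0075 = $17.77
OASDI: $2368.74 × 0.0734 = $173.87
SDI: $2368.74 × 0.01 = $23.69
State unemployment insurance (employee share): $2368.74 × 0.005 = $11.84
Union dues: $2368.74 × 0.025 = $59.22
Total deductions = $17.77 + $173.87 + $23.69 + $11.84 + $59.22 = $286.39
Net pay = $2368.74 − $286.39 = $2082.35

$2082.35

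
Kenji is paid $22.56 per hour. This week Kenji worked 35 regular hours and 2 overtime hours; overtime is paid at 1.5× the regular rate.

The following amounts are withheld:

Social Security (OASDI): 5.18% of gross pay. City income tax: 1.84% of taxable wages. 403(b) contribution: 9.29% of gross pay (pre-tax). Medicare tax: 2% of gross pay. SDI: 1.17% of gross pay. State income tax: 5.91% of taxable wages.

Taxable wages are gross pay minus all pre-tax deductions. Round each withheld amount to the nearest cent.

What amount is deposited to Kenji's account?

Regular pay: 35 × $22.56 = $789.60
Overtime pay: 2 × $22.56 × 1.5 = $67.68
Gross pay = $789.60 + $67.68 = $857.28
403(b) contribution: $857.28 × 0.0929 = $79.64
Taxable wages = $857.28 − $79.64 = $777.64
State income tax: $777.64 × 0.0591 = $45.96
City income tax: $777.64 × 0.0184 = $14.31
SDI: $857.28 × 0.0117 = $10.03
Medicare tax: $857.28 × 0.02 = $17.15
Social Security (OASDI): $857.28 × 0.0518 = $44.41
Total deductions = $79.64 + $45.96 + $14.31 + $10.03 + $17.15 + $44.41 = $211.50
Net pay = $857.28 − $211.50 = $645.78

$645.78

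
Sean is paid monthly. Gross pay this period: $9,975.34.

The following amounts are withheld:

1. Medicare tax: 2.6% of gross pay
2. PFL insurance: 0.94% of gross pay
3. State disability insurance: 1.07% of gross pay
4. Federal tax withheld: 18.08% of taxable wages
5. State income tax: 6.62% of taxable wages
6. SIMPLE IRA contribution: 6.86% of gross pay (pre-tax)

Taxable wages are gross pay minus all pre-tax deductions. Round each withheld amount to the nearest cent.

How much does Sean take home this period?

$6,536.27

SIMPLE IRA contribution: $9,975.34 × 0.0686 = $684.31
Taxable wages = $9,975.34 − $684.31 = $9,291.03
State income tax: $9,291.03 × 0.0662 = $615.07
Federal tax withheld: $9,291.03 × 0.1808 = $1,679.82
PFL insurance: $9,975.34 × 0.0094 = $93.77
State disability insurance: $9,975.34 × 0.0107 = $106.74
Medicare tax: $9,975.34 × 0.026 = $259.36
Total deductions = $684.31 + $615.07 + $1,679.82 + $93.77 + $106.74 + $259.36 = $3,439.07
Net pay = $9,975.34 − $3,439.07 = $6,536.27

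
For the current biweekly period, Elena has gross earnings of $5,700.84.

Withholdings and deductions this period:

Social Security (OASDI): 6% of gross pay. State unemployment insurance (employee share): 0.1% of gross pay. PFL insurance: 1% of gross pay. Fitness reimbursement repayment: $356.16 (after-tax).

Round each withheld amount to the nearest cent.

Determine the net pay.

$4,939.92

State unemployment insurance (employee share): $5,700.84 × 0.001 = $5.70
Social Security (OASDI): $5,700.84 × 0.06 = $342.05
PFL insurance: $5,700.84 × 0.01 = $57.01
Fitness reimbursement repayment: $356.16
Total deductions = $5.70 + $342.05 + $57.01 + $356.16 = $760.92
Net pay = $5,700.84 − $760.92 = $4,939.92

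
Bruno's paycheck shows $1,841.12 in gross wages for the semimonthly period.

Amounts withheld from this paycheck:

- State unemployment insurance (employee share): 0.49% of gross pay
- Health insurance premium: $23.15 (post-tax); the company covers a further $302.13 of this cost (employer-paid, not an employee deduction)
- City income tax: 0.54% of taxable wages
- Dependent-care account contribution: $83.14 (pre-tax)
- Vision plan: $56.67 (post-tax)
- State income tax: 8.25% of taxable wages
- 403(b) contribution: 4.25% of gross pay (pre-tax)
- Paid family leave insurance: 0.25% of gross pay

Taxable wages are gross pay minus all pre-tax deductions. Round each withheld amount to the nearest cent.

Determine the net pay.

Dependent-care account contribution: $83.14
403(b) contribution: $1,841.12 × 0.0425 = $78.25
Pre-tax total = $83.14 + $78.25 = $161.39
Taxable wages = $1,841.12 − $161.39 = $1,679.73
State income tax: $1,679.73 × 0.0825 = $138.58
City income tax: $1,679.73 × 0.0054 = $9.07
Paid family leave insurance: $1,841.12 × 0.0025 = $4.60
State unemployment insurance (employee share): $1,841.12 × 0.0049 = $9.02
Health insurance premium: $23.15
Vision plan: $56.67
(Employer's $302.13 toward health insurance premium is not withheld from the employee.)
Total deductions = $83.14 + $78.25 + $138.58 + $9.07 + $4.60 + $9.02 + $23.15 + $56.67 = $402.48
Net pay = $1,841.12 − $402.48 = $1,438.64

$1,438.64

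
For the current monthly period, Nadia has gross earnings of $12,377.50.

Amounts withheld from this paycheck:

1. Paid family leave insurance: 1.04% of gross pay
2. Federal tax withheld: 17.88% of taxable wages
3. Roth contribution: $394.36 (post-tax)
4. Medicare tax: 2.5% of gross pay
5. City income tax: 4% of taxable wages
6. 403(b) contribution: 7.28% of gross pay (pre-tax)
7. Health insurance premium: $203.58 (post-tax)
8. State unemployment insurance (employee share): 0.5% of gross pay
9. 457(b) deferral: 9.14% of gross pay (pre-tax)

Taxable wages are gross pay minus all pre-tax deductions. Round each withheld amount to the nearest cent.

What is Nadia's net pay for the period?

457(b) deferral: $12,377.50 × 0.0914 = $1,131.30
403(b) contribution: $12,377.50 × 0.0728 = $901.08
Pre-tax total = $1,131.30 + $901.08 = $2,032.38
Taxable wages = $12,377.50 − $2,032.38 = $10,345.12
City income tax: $10,345.12 × 0.04 = $413.80
Federal tax withheld: $10,345.12 × 0.1788 = $1,849.71
Medicare tax: $12,377.50 × 0.025 = $309.44
State unemployment insurance (employee share): $12,377.50 × 0.005 = $61.89
Paid family leave insurance: $12,377.50 × 0.0104 = $128.73
Health insurance premium: $203.58
Roth contribution: $394.36
Total deductions = $1,131.30 + $901.08 + $413.80 + $1,849.71 + $309.44 + $61.89 + $128.73 + $203.58 + $394.36 = $5,393.89
Net pay = $12,377.50 − $5,393.89 = $6,983.61

$6,983.61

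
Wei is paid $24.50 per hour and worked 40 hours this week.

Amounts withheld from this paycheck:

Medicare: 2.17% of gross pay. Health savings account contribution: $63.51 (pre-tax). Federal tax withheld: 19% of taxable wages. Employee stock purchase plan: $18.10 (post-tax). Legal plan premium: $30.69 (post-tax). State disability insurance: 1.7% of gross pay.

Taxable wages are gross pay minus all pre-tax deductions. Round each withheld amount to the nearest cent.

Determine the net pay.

Gross pay: 40 × $24.50 = $980.00
Health savings account contribution: $63.51
Taxable wages = $980.00 − $63.51 = $916.49
Federal tax withheld: $916.49 × 0.19 = $174.13
Medicare: $980.00 × 0.0217 = $21.27
State disability insurance: $980.00 × 0.017 = $16.66
Employee stock purchase plan: $18.10
Legal plan premium: $30.69
Total deductions = $63.51 + $174.13 + $21.27 + $16.66 + $18.10 + $30.69 = $324.36
Net pay = $980.00 − $324.36 = $655.64

$655.64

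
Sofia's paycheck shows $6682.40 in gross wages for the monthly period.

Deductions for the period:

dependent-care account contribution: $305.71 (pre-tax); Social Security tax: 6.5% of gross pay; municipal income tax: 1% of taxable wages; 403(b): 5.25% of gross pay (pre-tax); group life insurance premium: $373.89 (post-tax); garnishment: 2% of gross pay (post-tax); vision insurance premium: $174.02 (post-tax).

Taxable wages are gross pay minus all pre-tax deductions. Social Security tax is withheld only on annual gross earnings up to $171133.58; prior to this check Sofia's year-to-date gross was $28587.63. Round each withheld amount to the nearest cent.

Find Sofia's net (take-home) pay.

$4849.68

403(b): $6682.40 × 0.0525 = $350.83
Dependent-care account contribution: $305.71
Pre-tax total = $350.83 + $305.71 = $656.54
Taxable wages = $6682.40 − $656.54 = $6025.86
Municipal income tax: $6025.86 × 0.01 = $60.26
Social Security tax: cap not yet reached, full $6682.40 is subject → $6682.40 × 0.065 = $434.36
Vision insurance premium: $174.02
Group life insurance premium: $373.89
Garnishment: $6682.40 × 0.02 = $133.65
Total deductions = $350.83 + $305.71 + $60.26 + $434.36 + $174.02 + $373.89 + $133.65 = $1832.72
Net pay = $6682.40 − $1832.72 = $4849.68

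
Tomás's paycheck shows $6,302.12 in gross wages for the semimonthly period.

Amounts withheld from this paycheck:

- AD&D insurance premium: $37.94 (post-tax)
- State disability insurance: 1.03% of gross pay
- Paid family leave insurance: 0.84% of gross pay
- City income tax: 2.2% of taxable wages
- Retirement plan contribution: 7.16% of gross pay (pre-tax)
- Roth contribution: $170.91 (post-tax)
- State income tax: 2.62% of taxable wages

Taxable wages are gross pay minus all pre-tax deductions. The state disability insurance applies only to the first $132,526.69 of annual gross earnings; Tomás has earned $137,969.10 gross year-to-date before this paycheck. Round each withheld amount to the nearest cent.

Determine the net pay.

$5,307.09

Retirement plan contribution: $6,302.12 × 0.0716 = $451.23
Taxable wages = $6,302.12 − $451.23 = $5,850.89
State income tax: $5,850.89 × 0.0262 = $153.29
City income tax: $5,850.89 × 0.022 = $128.72
State disability insurance: annual cap $132,526.69 already reached (YTD $137,969.10), so $0.00
Paid family leave insurance: $6,302.12 × 0.0084 = $52.94
Roth contribution: $170.91
AD&D insurance premium: $37.94
Total deductions = $451.23 + $153.29 + $128.72 + $0.00 + $52.94 + $170.91 + $37.94 = $995.03
Net pay = $6,302.12 − $995.03 = $5,307.09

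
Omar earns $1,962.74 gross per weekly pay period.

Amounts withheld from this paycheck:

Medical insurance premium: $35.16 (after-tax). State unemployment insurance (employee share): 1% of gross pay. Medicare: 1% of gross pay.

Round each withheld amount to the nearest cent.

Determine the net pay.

$1,888.32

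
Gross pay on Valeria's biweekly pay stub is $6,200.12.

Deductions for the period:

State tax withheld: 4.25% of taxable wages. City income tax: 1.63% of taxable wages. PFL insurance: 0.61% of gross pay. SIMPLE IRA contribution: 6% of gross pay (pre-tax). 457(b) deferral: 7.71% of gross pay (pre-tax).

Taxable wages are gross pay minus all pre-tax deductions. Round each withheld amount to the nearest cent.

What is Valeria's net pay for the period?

$4,997.67

457(b) deferral: $6,200.12 × 0.0771 = $478.03
SIMPLE IRA contribution: $6,200.12 × 0.06 = $372.01
Pre-tax total = $478.03 + $372.01 = $850.04
Taxable wages = $6,200.12 − $850.04 = $5,350.08
State tax withheld: $5,350.08 × 0.0425 = $227.38
City income tax: $5,350.08 × 0.0163 = $87.21
PFL insurance: $6,200.12 × 0.0061 = $37.82
Total deductions = $478.03 + $372.01 + $227.38 + $87.21 + $37.82 = $1,202.45
Net pay = $6,200.12 − $1,202.45 = $4,997.67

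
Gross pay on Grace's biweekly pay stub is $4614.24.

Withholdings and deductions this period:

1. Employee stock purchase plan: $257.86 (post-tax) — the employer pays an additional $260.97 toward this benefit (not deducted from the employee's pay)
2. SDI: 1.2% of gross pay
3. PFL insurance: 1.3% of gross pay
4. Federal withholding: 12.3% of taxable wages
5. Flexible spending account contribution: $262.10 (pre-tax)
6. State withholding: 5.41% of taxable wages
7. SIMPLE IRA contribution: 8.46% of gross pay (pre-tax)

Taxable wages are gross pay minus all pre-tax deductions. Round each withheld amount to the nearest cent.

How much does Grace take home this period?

SIMPLE IRA contribution: $4614.24 × 0.0846 = $390.36
Flexible spending account contribution: $262.10
Pre-tax total = $390.36 + $262.10 = $652.46
Taxable wages = $4614.24 − $652.46 = $3961.78
State withholding: $3961.78 × 0.0541 = $214.33
Federal withholding: $3961.78 × 0.123 = $487.30
SDI: $4614.24 × 0.012 = $55.37
PFL insurance: $4614.24 × 0.013 = $59.99
Employee stock purchase plan: $257.86
(Employer's $260.97 toward employee stock purchase plan is not withheld from the employee.)
Total deductions = $390.36 + $262.10 + $214.33 + $487.30 + $55.37 + $59.99 + $257.86 = $1727.31
Net pay = $4614.24 − $1727.31 = $2886.93

$2886.93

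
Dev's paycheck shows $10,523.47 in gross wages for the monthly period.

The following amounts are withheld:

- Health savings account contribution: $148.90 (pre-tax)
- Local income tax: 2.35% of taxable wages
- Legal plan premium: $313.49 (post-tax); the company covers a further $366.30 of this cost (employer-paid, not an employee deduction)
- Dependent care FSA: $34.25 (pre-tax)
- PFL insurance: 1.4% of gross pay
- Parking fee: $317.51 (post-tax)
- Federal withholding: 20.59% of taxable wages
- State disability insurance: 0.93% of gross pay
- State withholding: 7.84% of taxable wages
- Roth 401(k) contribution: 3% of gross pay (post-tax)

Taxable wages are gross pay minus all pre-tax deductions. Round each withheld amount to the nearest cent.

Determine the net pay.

$5,965.67

Dependent care FSA: $34.25
Health savings account contribution: $148.90
Pre-tax total = $34.25 + $148.90 = $183.15
Taxable wages = $10,523.47 − $183.15 = $10,340.32
Local income tax: $10,340.32 × 0.0235 = $243.00
Federal withholding: $10,340.32 × 0.2059 = $2,129.07
State withholding: $10,340.32 × 0.0784 = $810.68
State disability insurance: $10,523.47 × 0.0093 = $97.87
PFL insurance: $10,523.47 × 0.014 = $147.33
Roth 401(k) contribution: $10,523.47 × 0.03 = $315.70
Parking fee: $317.51
Legal plan premium: $313.49
(Employer's $366.30 toward legal plan premium is not withheld from the employee.)
Total deductions = $34.25 + $148.90 + $243.00 + $2,129.07 + $810.68 + $97.87 + $147.33 + $315.70 + $317.51 + $313.49 = $4,557.80
Net pay = $10,523.47 − $4,557.80 = $5,965.67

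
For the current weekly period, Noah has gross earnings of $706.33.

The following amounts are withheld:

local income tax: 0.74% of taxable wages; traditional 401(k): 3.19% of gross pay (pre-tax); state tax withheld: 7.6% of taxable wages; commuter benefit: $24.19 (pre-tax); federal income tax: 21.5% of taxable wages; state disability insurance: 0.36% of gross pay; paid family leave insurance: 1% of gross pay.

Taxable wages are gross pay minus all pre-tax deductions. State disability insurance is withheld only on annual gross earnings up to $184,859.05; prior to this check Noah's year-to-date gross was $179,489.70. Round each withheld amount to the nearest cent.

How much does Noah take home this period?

Commuter benefit: $24.19
Traditional 401(k): $706.33 × 0.0319 = $22.53
Pre-tax total = $24.19 + $22.53 = $46.72
Taxable wages = $706.33 − $46.72 = $659.61
Federal income tax: $659.61 × 0.215 = $141.82
State tax withheld: $659.61 × 0.076 = $50.13
Local income tax: $659.61 × 0.0074 = $4.88
State disability insurance: cap not yet reached, full $706.33 is subject → $706.33 × 0.0036 = $2.54
Paid family leave insurance: $706.33 × 0.01 = $7.06
Total deductions = $24.19 + $22.53 + $141.82 + $50.13 + $4.88 + $2.54 + $7.06 = $253.15
Net pay = $706.33 − $253.15 = $453.18

$453.18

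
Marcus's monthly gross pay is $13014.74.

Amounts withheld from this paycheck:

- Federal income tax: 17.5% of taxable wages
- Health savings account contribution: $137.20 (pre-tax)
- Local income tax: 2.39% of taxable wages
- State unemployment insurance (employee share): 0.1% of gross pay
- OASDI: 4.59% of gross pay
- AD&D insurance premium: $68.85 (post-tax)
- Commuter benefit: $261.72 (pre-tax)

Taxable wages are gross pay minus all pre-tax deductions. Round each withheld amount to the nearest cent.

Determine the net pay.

Health savings account contribution: $137.20
Commuter benefit: $261.72
Pre-tax total = $137.20 + $261.72 = $398.92
Taxable wages = $13014.74 − $398.92 = $12615.82
Local income tax: $12615.82 × 0.0239 = $301.52
Federal income tax: $12615.82 × 0.175 = $2207.77
OASDI: $13014.74 × 0.0459 = $597.38
State unemployment insurance (employee share): $13014.74 × 0.001 = $13.01
AD&D insurance premium: $68.85
Total deductions = $137.20 + $261.72 + $301.52 + $2207.77 + $597.38 + $13.01 + $68.85 = $3587.45
Net pay = $13014.74 − $3587.45 = $9427.29

$9427.29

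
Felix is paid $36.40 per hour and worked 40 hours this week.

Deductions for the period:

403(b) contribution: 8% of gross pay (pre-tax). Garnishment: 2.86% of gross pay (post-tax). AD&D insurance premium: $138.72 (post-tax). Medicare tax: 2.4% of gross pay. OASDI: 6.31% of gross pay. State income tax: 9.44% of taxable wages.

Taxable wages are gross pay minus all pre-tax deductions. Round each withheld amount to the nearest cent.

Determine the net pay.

$905.90

Gross pay: 40 × $36.40 = $1456.00
403(b) contribution: $1456.00 × 0.08 = $116.48
Taxable wages = $1456.00 − $116.48 = $1339.52
State income tax: $1339.52 × 0.0944 = $126.45
Medicare tax: $1456.00 × 0.024 = $34.94
OASDI: $1456.00 × 0.0631 = $91.87
AD&D insurance premium: $138.72
Garnishment: $1456.00 × 0.0286 = $41.64
Total deductions = $116.48 + $126.45 + $34.94 + $91.87 + $138.72 + $41.64 = $550.10
Net pay = $1456.00 − $550.10 = $905.90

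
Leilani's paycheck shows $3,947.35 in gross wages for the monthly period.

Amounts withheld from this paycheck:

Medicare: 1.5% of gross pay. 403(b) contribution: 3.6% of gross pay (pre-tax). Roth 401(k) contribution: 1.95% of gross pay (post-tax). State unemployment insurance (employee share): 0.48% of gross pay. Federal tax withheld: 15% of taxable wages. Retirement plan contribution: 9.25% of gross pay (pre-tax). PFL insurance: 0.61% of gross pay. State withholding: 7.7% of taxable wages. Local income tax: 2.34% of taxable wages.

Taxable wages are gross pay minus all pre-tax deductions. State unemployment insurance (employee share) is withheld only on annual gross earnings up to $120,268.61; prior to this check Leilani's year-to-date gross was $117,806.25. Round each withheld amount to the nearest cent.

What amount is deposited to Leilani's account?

$2,406.63

Retirement plan contribution: $3,947.35 × 0.0925 = $365.13
403(b) contribution: $3,947.35 × 0.036 = $142.10
Pre-tax total = $365.13 + $142.10 = $507.23
Taxable wages = $3,947.35 − $507.23 = $3,440.12
Local income tax: $3,440.12 × 0.0234 = $80.50
Federal tax withheld: $3,440.12 × 0.15 = $516.02
State withholding: $3,440.12 × 0.077 = $264.89
Medicare: $3,947.35 × 0.015 = $59.21
State unemployment insurance (employee share): only $120,268.61 − $117,806.25 = $2,462.36 of this check is subject → $2,462.36 × 0.0048 = $11.82
PFL insurance: $3,947.35 × 0.0061 = $24.08
Roth 401(k) contribution: $3,947.35 × 0.0195 = $76.97
Total deductions = $365.13 + $142.10 + $80.50 + $516.02 + $264.89 + $59.21 + $11.82 + $24.08 + $76.97 = $1,540.72
Net pay = $3,947.35 − $1,540.72 = $2,406.63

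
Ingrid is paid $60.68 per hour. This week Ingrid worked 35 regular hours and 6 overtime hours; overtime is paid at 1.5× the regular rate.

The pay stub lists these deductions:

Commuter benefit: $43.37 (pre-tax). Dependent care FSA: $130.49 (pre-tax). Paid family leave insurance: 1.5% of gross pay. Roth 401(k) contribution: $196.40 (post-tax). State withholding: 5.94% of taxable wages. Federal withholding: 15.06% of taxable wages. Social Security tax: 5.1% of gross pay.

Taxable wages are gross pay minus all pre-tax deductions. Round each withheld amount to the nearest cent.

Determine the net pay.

$1,599.26

Regular pay: 35 × $60.68 = $2,123.80
Overtime pay: 6 × $60.68 × 1.5 = $546.12
Gross pay = $2,123.80 + $546.12 = $2,669.92
Dependent care FSA: $130.49
Commuter benefit: $43.37
Pre-tax total = $130.49 + $43.37 = $173.86
Taxable wages = $2,669.92 − $173.86 = $2,496.06
Federal withholding: $2,496.06 × 0.1506 = $375.91
State withholding: $2,496.06 × 0.0594 = $148.27
Social Security tax: $2,669.92 × 0.051 = $136.17
Paid family leave insurance: $2,669.92 × 0.015 = $40.05
Roth 401(k) contribution: $196.40
Total deductions = $130.49 + $43.37 + $375.91 + $148.27 + $136.17 + $40.05 + $196.40 = $1,070.66
Net pay = $2,669.92 − $1,070.66 = $1,599.26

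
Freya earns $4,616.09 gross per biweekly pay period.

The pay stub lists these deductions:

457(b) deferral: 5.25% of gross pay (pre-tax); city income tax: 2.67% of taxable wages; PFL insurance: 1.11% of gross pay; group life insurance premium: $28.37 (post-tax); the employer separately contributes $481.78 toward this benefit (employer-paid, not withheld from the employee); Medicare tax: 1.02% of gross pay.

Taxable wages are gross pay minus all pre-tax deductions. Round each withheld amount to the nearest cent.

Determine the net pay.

$4,130.28

457(b) deferral: $4,616.09 × 0.0525 = $242.34
Taxable wages = $4,616.09 − $242.34 = $4,373.75
City income tax: $4,373.75 × 0.0267 = $116.78
Medicare tax: $4,616.09 × 0.0102 = $47.08
PFL insurance: $4,616.09 × 0.0111 = $51.24
Group life insurance premium: $28.37
(Employer's $481.78 toward group life insurance premium is not withheld from the employee.)
Total deductions = $242.34 + $116.78 + $47.08 + $51.24 + $28.37 = $485.81
Net pay = $4,616.09 − $485.81 = $4,130.28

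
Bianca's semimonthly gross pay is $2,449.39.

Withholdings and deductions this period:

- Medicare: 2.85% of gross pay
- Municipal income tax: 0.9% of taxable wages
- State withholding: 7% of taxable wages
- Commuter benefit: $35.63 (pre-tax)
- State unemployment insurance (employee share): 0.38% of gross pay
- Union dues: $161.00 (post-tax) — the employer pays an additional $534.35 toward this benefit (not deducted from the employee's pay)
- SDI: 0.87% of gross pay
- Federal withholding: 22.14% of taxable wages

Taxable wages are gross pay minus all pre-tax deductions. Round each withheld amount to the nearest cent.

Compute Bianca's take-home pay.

$1,427.24

Commuter benefit: $35.63
Taxable wages = $2,449.39 − $35.63 = $2,413.76
Municipal income tax: $2,413.76 × 0.009 = $21.72
Federal withholding: $2,413.76 × 0.2214 = $534.41
State withholding: $2,413.76 × 0.07 = $168.96
State unemployment insurance (employee share): $2,449.39 × 0.0038 = $9.31
SDI: $2,449.39 × 0.0087 = $21.31
Medicare: $2,449.39 × 0.0285 = $69.81
Union dues: $161.00
(Employer's $534.35 toward union dues is not withheld from the employee.)
Total deductions = $35.63 + $21.72 + $534.41 + $168.96 + $9.31 + $21.31 + $69.81 + $161.00 = $1,022.15
Net pay = $2,449.39 − $1,022.15 = $1,427.24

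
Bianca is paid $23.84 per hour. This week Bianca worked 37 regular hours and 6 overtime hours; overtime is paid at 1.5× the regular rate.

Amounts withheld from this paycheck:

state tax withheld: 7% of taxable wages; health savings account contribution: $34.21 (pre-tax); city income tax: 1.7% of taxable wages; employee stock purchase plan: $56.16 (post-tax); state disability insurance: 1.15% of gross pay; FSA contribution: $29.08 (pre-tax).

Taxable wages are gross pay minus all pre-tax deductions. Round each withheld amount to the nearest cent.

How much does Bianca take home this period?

$874.68

Regular pay: 37 × $23.84 = $882.08
Overtime pay: 6 × $23.84 × 1.5 = $214.56
Gross pay = $882.08 + $214.56 = $1,096.64
Health savings account contribution: $34.21
FSA contribution: $29.08
Pre-tax total = $34.21 + $29.08 = $63.29
Taxable wages = $1,096.64 − $63.29 = $1,033.35
State tax withheld: $1,033.35 × 0.07 = $72.33
City income tax: $1,033.35 × 0.017 = $17.57
State disability insurance: $1,096.64 × 0.0115 = $12.61
Employee stock purchase plan: $56.16
Total deductions = $34.21 + $29.08 + $72.33 + $17.57 + $12.61 + $56.16 = $221.96
Net pay = $1,096.64 − $221.96 = $874.68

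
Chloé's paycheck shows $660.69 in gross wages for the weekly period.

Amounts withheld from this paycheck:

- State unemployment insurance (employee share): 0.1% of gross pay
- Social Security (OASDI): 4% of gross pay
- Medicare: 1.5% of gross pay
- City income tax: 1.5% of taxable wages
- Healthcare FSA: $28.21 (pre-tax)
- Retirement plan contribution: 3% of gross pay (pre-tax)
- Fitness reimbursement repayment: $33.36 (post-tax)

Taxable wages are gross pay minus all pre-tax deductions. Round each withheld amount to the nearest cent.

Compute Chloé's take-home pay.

$533.11

Healthcare FSA: $28.21
Retirement plan contribution: $660.69 × 0.03 = $19.82
Pre-tax total = $28.21 + $19.82 = $48.03
Taxable wages = $660.69 − $48.03 = $612.66
City income tax: $612.66 × 0.015 = $9.19
Social Security (OASDI): $660.69 × 0.04 = $26.43
State unemployment insurance (employee share): $660.69 × 0.001 = $0.66
Medicare: $660.69 × 0.015 = $9.91
Fitness reimbursement repayment: $33.36
Total deductions = $28.21 + $19.82 + $9.19 + $26.43 + $0.66 + $9.91 + $33.36 = $127.58
Net pay = $660.69 − $127.58 = $533.11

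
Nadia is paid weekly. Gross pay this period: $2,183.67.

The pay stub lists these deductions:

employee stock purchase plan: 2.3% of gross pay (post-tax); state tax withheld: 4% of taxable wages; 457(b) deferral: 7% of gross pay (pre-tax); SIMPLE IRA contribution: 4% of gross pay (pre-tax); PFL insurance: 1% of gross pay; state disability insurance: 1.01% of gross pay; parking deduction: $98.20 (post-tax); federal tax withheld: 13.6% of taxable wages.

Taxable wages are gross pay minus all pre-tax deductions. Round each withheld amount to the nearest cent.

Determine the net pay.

SIMPLE IRA contribution: $2,183.67 × 0.04 = $87.35
457(b) deferral: $2,183.67 × 0.07 = $152.86
Pre-tax total = $87.35 + $152.86 = $240.21
Taxable wages = $2,183.67 − $240.21 = $1,943.46
State tax withheld: $1,943.46 × 0.04 = $77.74
Federal tax withheld: $1,943.46 × 0.136 = $264.31
State disability insurance: $2,183.67 × 0.0101 = $22.06
PFL insurance: $2,183.67 × 0.01 = $21.84
Employee stock purchase plan: $2,183.67 × 0.023 = $50.22
Parking deduction: $98.20
Total deductions = $87.35 + $152.86 + $77.74 + $264.31 + $22.06 + $21.84 + $50.22 + $98.20 = $774.58
Net pay = $2,183.67 − $774.58 = $1,409.09

$1,409.09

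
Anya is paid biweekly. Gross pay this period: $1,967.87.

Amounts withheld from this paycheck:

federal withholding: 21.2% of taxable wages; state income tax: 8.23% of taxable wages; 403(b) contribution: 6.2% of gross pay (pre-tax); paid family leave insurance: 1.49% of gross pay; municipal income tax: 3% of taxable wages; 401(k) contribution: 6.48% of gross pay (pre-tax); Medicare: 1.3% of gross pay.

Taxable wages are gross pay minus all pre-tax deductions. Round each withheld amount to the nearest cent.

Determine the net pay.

$1,106.18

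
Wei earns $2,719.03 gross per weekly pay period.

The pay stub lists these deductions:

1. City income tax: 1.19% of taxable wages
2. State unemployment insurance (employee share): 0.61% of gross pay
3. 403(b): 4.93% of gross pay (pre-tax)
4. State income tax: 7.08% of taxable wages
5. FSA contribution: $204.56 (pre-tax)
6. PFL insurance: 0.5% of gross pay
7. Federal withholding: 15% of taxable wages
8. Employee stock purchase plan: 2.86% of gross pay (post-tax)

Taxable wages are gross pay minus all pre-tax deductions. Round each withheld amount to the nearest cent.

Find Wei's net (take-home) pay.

$1,718.55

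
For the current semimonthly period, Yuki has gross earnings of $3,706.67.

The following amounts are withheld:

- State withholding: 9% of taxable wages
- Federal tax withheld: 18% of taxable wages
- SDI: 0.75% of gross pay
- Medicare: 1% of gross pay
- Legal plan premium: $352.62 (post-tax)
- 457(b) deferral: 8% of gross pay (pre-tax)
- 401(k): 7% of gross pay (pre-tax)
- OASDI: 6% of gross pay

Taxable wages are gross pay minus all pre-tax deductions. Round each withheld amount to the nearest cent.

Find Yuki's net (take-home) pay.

$1,660.10

457(b) deferral: $3,706.67 × 0.08 = $296.53
401(k): $3,706.67 × 0.07 = $259.47
Pre-tax total = $296.53 + $259.47 = $556.00
Taxable wages = $3,706.67 − $556.00 = $3,150.67
State withholding: $3,150.67 × 0.09 = $283.56
Federal tax withheld: $3,150.67 × 0.18 = $567.12
OASDI: $3,706.67 × 0.06 = $222.40
SDI: $3,706.67 × 0.0075 = $27.80
Medicare: $3,706.67 × 0.01 = $37.07
Legal plan premium: $352.62
Total deductions = $296.53 + $259.47 + $283.56 + $567.12 + $222.40 + $27.80 + $37.07 + $352.62 = $2,046.57
Net pay = $3,706.67 − $2,046.57 = $1,660.10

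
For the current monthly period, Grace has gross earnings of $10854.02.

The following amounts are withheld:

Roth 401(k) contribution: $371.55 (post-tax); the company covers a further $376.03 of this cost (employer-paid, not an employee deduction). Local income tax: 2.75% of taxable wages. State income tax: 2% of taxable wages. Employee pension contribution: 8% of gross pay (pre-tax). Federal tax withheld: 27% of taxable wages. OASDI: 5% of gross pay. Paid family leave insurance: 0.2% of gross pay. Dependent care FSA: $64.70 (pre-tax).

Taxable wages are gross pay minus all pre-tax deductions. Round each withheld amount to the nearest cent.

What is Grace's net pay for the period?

Dependent care FSA: $64.70
Employee pension contribution: $10854.02 × 0.08 = $868.32
Pre-tax total = $64.70 + $868.32 = $933.02
Taxable wages = $10854.02 − $933.02 = $9921.00
Local income tax: $9921.00 × 0.0275 = $272.83
Federal tax withheld: $9921.00 × 0.27 = $2678.67
State income tax: $9921.00 × 0.02 = $198.42
OASDI: $10854.02 × 0.05 = $542.70
Paid family leave insurance: $10854.02 × 0.002 = $21.71
Roth 401(k) contribution: $371.55
(Employer's $376.03 toward Roth 401(k) contribution is not withheld from the employee.)
Total deductions = $64.70 + $868.32 + $272.83 + $2678.67 + $198.42 + $542.70 + $21.71 + $371.55 = $5018.90
Net pay = $10854.02 − $5018.90 = $5835.12

$5835.12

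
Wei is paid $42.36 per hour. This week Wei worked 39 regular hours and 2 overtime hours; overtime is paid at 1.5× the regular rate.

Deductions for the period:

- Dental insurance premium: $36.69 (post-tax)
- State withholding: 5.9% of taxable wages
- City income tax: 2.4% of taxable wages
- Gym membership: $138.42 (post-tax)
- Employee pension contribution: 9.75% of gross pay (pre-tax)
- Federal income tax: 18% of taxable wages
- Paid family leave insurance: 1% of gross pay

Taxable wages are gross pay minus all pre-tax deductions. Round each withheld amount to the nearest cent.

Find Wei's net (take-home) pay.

$990.47

Regular pay: 39 × $42.36 = $1,652.04
Overtime pay: 2 × $42.36 × 1.5 = $127.08
Gross pay = $1,652.04 + $127.08 = $1,779.12
Employee pension contribution: $1,779.12 × 0.0975 = $173.46
Taxable wages = $1,779.12 − $173.46 = $1,605.66
City income tax: $1,605.66 × 0.024 = $38.54
Federal income tax: $1,605.66 × 0.18 = $289.02
State withholding: $1,605.66 × 0.059 = $94.73
Paid family leave insurance: $1,779.12 × 0.01 = $17.79
Dental insurance premium: $36.69
Gym membership: $138.42
Total deductions = $173.46 + $38.54 + $289.02 + $94.73 + $17.79 + $36.69 + $138.42 = $788.65
Net pay = $1,779.12 − $788.65 = $990.47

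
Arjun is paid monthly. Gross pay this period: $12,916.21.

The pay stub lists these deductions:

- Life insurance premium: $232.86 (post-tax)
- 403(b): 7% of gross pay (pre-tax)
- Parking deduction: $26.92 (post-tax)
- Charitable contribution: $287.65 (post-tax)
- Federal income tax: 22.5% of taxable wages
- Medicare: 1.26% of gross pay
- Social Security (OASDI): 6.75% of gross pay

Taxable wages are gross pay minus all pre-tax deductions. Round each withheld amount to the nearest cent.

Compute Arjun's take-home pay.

403(b): $12,916.21 × 0.07 = $904.13
Taxable wages = $12,916.21 − $904.13 = $12,012.08
Federal income tax: $12,012.08 × 0.225 = $2,702.72
Medicare: $12,916.21 × 0.0126 = $162.74
Social Security (OASDI): $12,916.21 × 0.0675 = $871.84
Life insurance premium: $232.86
Parking deduction: $26.92
Charitable contribution: $287.65
Total deductions = $904.13 + $2,702.72 + $162.74 + $871.84 + $232.86 + $26.92 + $287.65 = $5,188.86
Net pay = $12,916.21 − $5,188.86 = $7,727.35

$7,727.35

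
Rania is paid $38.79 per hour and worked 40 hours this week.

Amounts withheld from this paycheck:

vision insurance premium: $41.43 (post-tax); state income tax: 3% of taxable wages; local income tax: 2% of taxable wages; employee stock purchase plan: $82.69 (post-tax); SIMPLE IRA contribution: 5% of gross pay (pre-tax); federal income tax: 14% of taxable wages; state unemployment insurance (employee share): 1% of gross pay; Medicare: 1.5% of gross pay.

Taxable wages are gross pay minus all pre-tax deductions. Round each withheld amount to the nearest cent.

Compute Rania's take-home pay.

$1,031.05

Gross pay: 40 × $38.79 = $1,551.60
SIMPLE IRA contribution: $1,551.60 × 0.05 = $77.58
Taxable wages = $1,551.60 − $77.58 = $1,474.02
Local income tax: $1,474.02 × 0.02 = $29.48
Federal income tax: $1,474.02 × 0.14 = $206.36
State income tax: $1,474.02 × 0.03 = $44.22
State unemployment insurance (employee share): $1,551.60 × 0.01 = $15.52
Medicare: $1,551.60 × 0.015 = $23.27
Employee stock purchase plan: $82.69
Vision insurance premium: $41.43
Total deductions = $77.58 + $29.48 + $206.36 + $44.22 + $15.52 + $23.27 + $82.69 + $41.43 = $520.55
Net pay = $1,551.60 − $520.55 = $1,031.05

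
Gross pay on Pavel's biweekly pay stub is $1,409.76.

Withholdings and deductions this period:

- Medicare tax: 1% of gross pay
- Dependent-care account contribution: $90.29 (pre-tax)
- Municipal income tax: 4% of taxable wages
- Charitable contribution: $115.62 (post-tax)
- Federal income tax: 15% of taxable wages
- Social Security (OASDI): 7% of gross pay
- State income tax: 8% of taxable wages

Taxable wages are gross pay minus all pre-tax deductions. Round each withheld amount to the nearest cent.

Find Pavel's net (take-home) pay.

Dependent-care account contribution: $90.29
Taxable wages = $1,409.76 − $90.29 = $1,319.47
State income tax: $1,319.47 × 0.08 = $105.56
Federal income tax: $1,319.47 × 0.15 = $197.92
Municipal income tax: $1,319.47 × 0.04 = $52.78
Social Security (OASDI): $1,409.76 × 0.07 = $98.68
Medicare tax: $1,409.76 × 0.01 = $14.10
Charitable contribution: $115.62
Total deductions = $90.29 + $105.56 + $197.92 + $52.78 + $98.68 + $14.10 + $115.62 = $674.95
Net pay = $1,409.76 − $674.95 = $734.81

$734.81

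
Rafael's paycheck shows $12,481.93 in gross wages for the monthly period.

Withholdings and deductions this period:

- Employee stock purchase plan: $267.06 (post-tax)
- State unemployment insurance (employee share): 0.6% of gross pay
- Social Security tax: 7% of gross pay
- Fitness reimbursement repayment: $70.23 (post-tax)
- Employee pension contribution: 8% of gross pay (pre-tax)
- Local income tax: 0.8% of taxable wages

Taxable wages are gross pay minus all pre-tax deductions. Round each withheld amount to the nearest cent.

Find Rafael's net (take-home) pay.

Employee pension contribution: $12,481.93 × 0.08 = $998.55
Taxable wages = $12,481.93 − $998.55 = $11,483.38
Local income tax: $11,483.38 × 0.008 = $91.87
Social Security tax: $12,481.93 × 0.07 = $873.74
State unemployment insurance (employee share): $12,481.93 × 0.006 = $74.89
Fitness reimbursement repayment: $70.23
Employee stock purchase plan: $267.06
Total deductions = $998.55 + $91.87 + $873.74 + $74.89 + $70.23 + $267.06 = $2,376.34
Net pay = $12,481.93 − $2,376.34 = $10,105.59

$10,105.59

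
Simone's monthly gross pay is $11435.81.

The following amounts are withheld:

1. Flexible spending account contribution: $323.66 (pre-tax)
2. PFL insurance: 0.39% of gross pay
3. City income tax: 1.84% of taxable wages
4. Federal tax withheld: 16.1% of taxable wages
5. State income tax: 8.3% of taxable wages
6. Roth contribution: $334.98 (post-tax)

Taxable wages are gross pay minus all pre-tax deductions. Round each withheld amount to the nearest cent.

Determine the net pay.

$7816.74

Flexible spending account contribution: $323.66
Taxable wages = $11435.81 − $323.66 = $11112.15
Federal tax withheld: $11112.15 × 0.161 = $1789.06
State income tax: $11112.15 × 0.083 = $922.31
City income tax: $11112.15 × 0.0184 = $204.46
PFL insurance: $11435.81 × 0.0039 = $44.60
Roth contribution: $334.98
Total deductions = $323.66 + $1789.06 + $922.31 + $204.46 + $44.60 + $334.98 = $3619.07
Net pay = $11435.81 − $3619.07 = $7816.74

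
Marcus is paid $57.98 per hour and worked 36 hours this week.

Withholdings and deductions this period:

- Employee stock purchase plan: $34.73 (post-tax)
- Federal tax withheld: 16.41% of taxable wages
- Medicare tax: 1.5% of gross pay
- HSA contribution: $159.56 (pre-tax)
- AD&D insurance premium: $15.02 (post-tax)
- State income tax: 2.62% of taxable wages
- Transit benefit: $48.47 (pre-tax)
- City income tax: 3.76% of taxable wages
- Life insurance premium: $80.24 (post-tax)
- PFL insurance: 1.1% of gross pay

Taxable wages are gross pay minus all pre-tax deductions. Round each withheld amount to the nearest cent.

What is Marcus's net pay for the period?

Gross pay: 36 × $57.98 = $2,087.28
HSA contribution: $159.56
Transit benefit: $48.47
Pre-tax total = $159.56 + $48.47 = $208.03
Taxable wages = $2,087.28 − $208.03 = $1,879.25
State income tax: $1,879.25 × 0.0262 = $49.24
City income tax: $1,879.25 × 0.0376 = $70.66
Federal tax withheld: $1,879.25 × 0.1641 = $308.38
Medicare tax: $2,087.28 × 0.015 = $31.31
PFL insurance: $2,087.28 × 0.011 = $22.96
AD&D insurance premium: $15.02
Life insurance premium: $80.24
Employee stock purchase plan: $34.73
Total deductions = $159.56 + $48.47 + $49.24 + $70.66 + $308.38 + $31.31 + $22.96 + $15.02 + $80.24 + $34.73 = $820.57
Net pay = $2,087.28 − $820.57 = $1,266.71

$1,266.71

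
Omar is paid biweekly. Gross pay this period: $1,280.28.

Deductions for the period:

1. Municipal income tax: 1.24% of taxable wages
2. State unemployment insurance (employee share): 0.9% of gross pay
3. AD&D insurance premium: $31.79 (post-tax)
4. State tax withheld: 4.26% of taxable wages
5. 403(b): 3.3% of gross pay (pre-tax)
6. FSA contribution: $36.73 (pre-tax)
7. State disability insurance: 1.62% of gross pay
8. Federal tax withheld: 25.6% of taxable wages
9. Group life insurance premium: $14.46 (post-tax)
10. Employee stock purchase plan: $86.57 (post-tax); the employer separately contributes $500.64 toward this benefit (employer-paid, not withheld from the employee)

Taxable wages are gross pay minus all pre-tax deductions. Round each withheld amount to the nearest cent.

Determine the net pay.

$662.61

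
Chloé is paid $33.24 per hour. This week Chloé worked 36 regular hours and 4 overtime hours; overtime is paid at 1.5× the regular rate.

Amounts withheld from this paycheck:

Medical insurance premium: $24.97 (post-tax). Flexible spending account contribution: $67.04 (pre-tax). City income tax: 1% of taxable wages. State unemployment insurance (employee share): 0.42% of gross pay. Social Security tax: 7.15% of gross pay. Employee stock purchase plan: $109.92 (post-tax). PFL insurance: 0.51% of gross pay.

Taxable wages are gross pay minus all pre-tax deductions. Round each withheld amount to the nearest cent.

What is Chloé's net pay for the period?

$1068.06

Regular pay: 36 × $33.24 = $1196.64
Overtime pay: 4 × $33.24 × 1.5 = $199.44
Gross pay = $1196.64 + $199.44 = $1396.08
Flexible spending account contribution: $67.04
Taxable wages = $1396.08 − $67.04 = $1329.04
City income tax: $1329.04 × 0.01 = $13.29
Social Security tax: $1396.08 × 0.0715 = $99.82
PFL insurance: $1396.08 × 0.0051 = $7.12
State unemployment insurance (employee share): $1396.08 × 0.0042 = $5.86
Medical insurance premium: $24.97
Employee stock purchase plan: $109.92
Total deductions = $67.04 + $13.29 + $99.82 + $7.12 + $5.86 + $24.97 + $109.92 = $328.02
Net pay = $1396.08 − $328.02 = $1068.06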